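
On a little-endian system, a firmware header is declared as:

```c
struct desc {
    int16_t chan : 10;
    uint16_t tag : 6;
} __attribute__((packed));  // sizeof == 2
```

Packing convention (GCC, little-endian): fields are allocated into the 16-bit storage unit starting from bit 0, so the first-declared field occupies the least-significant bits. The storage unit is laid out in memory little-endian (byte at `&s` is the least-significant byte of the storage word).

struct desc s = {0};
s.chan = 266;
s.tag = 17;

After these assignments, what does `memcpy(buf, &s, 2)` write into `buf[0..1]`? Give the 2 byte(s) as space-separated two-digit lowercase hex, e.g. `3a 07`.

[0+:10] chan=266 & 0x3ff = 0x10a; word=0x010a
[10+:6] tag=17 & 0x3f = 0x11; word=0x450a
word = 0x450a → little-endian bytes:
  [0]=0x0a  [1]=0x45

0a 45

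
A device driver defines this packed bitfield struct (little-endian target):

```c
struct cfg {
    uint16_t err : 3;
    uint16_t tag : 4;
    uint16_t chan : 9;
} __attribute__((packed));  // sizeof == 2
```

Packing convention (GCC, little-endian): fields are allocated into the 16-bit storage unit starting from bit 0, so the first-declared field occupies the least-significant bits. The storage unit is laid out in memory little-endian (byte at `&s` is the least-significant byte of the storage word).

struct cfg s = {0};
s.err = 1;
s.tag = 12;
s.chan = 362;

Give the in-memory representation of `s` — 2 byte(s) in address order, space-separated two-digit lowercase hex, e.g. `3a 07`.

[0+:3] err=1 & 0x7 = 0x1; word=0x0001
[3+:4] tag=12 & 0xf = 0xc; word=0x0061
[7+:9] chan=362 & 0x1ff = 0x16a; word=0xb561
word = 0xb561 → little-endian bytes:
  [0]=0x61  [1]=0xb5

61 b5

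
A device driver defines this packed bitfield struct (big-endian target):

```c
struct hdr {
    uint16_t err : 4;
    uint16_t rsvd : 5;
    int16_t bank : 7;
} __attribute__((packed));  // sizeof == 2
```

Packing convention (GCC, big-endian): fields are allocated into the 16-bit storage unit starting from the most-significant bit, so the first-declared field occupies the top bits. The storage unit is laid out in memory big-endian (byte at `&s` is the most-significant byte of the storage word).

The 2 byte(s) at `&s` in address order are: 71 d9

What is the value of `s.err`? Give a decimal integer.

[0]=0x71 [1]=0xd9 (big-endian) → word 0x71d9
err [12+:4] = (word>>12) & 0xf = 7  ←
rsvd [7+:5] = (word>>7) & 0x1f = 3
bank [0+:7] = (word>>0) & 0x7f = 89

7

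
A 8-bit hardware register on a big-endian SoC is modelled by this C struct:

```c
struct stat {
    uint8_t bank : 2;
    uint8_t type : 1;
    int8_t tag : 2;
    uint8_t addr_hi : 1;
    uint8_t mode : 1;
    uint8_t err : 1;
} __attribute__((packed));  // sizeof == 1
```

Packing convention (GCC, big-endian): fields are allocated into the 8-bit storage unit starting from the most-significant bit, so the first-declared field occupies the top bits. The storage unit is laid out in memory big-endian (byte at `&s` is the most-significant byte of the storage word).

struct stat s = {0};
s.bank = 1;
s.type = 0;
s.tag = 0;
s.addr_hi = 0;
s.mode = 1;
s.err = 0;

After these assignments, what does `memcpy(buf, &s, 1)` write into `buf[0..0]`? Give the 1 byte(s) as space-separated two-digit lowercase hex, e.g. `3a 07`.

bank (2b) val=1 bits=0x1 at bit 6: 0x40
type (1b) val=0 bits=0x0 at bit 5: 0x40
tag (2b) val=0 bits=0x0 at bit 3: 0x40
addr_hi (1b) val=0 bits=0x0 at bit 2: 0x40
mode (1b) val=1 bits=0x1 at bit 1: 0x42
err (1b) val=0 bits=0x0 at bit 0: 0x42
word = 0x42 → big-endian bytes:
  [0]=0x42

42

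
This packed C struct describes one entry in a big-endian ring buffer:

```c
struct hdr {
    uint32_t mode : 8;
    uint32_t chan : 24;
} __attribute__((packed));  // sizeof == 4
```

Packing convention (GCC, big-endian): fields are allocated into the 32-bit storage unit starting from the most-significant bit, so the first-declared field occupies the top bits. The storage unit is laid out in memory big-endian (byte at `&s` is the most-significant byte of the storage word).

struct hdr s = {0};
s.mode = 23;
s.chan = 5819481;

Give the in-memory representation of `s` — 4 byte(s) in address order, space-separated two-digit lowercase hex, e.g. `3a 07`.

mode (8b) val=23 bits=0x17 at bit 24: 0x17000000
chan (24b) val=5819481 bits=0x58cc59 at bit 0: 0x1758cc59
word = 0x1758cc59 → big-endian bytes:
  [0]=0x17  [1]=0x58  [2]=0xcc  [3]=0x59

17 58 cc 59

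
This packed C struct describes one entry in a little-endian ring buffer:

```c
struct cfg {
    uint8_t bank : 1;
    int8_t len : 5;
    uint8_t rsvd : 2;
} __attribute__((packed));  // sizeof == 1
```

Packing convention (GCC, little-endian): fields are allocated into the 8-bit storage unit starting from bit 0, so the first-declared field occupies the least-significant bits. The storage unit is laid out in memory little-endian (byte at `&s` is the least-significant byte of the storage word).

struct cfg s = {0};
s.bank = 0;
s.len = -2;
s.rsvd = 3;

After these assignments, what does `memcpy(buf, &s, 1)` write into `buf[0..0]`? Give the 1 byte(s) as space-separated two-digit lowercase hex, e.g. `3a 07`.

fc

[0+:1] bank=0 & 0x1 = 0x0; word=0x00
[1+:5] len=-2 & 0x1f = 0x1e; word=0x3c
[6+:2] rsvd=3 & 0x3 = 0x3; word=0xfc
word = 0xfc → little-endian bytes:
  [0]=0xfc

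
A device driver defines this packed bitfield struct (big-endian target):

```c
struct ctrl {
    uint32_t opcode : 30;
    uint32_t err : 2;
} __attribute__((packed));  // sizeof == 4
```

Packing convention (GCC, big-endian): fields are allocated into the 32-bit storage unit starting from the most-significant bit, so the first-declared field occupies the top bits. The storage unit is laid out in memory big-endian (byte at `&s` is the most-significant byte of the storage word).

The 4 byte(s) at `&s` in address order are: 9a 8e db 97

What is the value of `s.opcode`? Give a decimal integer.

[0]=0x9a [1]=0x8e [2]=0xdb [3]=0x97 (big-endian) → word 0x9a8edb97
opcode:30 @ bit 2 → (0x9a8edb97>>2)&0x3fffffff = 0x26a3b6e5  ←
err:2 @ bit 0 → (0x9a8edb97>>0)&0x3 = 0x3

648263397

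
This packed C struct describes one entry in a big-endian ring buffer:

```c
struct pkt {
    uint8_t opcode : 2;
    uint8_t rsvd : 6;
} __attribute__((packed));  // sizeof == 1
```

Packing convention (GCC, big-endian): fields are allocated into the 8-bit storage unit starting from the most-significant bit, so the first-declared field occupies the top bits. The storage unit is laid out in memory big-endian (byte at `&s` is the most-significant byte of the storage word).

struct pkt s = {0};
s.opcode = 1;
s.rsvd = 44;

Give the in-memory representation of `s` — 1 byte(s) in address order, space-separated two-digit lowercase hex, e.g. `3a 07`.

6c

[6+:2] opcode=1 & 0x3 = 0x1; word=0x40
[0+:6] rsvd=44 & 0x3f = 0x2c; word=0x6c
word = 0x6c → big-endian bytes:
  [0]=0x6c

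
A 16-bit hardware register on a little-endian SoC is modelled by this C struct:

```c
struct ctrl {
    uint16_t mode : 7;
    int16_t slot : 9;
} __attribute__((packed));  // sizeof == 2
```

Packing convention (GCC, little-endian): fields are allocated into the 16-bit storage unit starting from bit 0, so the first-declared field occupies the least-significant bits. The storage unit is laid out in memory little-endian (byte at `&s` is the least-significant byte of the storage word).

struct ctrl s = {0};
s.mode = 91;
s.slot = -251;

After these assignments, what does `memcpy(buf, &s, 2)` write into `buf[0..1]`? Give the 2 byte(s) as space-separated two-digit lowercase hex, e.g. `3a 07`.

db 82

mode:7 = 91 → 0x5b << 0 → word 0x005b
slot:9 = -251 → 0x105 << 7 → word 0x82db
word = 0x82db → little-endian bytes:
  [0]=0xdb  [1]=0x82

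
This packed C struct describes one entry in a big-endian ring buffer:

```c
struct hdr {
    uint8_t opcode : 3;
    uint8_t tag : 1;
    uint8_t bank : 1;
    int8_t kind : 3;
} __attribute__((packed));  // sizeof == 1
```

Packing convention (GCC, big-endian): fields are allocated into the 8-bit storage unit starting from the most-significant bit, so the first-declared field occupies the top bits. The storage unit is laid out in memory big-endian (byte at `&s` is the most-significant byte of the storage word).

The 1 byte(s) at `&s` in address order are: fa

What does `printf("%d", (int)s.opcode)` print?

7

[0]=0xfa (big-endian) → word 0xfa
opcode:3 @ bit 5 → (0xfa>>5)&0x7 = 0x7  ←
tag:1 @ bit 4 → (0xfa>>4)&0x1 = 0x1
bank:1 @ bit 3 → (0xfa>>3)&0x1 = 0x1
kind:3 @ bit 0 → (0xfa>>0)&0x7 = 0x2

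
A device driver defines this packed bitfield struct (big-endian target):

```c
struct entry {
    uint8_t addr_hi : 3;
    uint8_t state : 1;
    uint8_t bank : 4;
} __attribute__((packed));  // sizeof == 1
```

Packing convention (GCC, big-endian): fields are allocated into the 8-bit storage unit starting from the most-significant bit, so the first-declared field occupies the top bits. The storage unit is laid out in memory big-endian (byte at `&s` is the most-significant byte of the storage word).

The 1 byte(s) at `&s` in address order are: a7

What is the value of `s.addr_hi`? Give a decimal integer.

5

[0]=0xa7 (big-endian) → word 0xa7
addr_hi:3 @ bit 5 → (0xa7>>5)&0x7 = 0x5  ←
state:1 @ bit 4 → (0xa7>>4)&0x1 = 0x0
bank:4 @ bit 0 → (0xa7>>0)&0xf = 0x7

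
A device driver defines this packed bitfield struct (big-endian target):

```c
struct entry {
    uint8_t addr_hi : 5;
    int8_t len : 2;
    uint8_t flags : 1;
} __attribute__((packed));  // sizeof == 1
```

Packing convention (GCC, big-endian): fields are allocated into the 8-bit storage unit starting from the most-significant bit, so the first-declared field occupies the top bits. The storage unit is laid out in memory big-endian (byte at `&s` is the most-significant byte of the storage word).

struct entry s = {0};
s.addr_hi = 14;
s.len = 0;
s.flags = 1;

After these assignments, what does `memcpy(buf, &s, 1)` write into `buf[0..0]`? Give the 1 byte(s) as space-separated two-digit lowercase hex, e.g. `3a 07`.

71

addr_hi (5b) val=14 bits=0xe at bit 3: 0x70
len (2b) val=0 bits=0x0 at bit 1: 0x70
flags (1b) val=1 bits=0x1 at bit 0: 0x71
word = 0x71 → big-endian bytes:
  [0]=0x71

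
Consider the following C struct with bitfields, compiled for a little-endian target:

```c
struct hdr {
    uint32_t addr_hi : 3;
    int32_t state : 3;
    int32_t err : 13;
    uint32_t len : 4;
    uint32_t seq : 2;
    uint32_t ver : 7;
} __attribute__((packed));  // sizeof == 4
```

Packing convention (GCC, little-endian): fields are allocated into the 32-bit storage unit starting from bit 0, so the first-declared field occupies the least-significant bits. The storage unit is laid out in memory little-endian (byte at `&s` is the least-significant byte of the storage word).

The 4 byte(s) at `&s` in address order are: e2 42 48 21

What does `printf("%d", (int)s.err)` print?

267

[0]=0xe2 [1]=0x42 [2]=0x48 [3]=0x21 (little-endian) → word 0x214842e2
addr_hi [0+:3] = (word>>0) & 0x7 = 2
state [3+:3] = (word>>3) & 0x7 = 4
err [6+:13] = (word>>6) & 0x1fff = 267  ←
len [19+:4] = (word>>19) & 0xf = 9
seq [23+:2] = (word>>23) & 0x3 = 2
ver [25+:7] = (word>>25) & 0x7f = 16
err signed 13b, MSB=0: value = 267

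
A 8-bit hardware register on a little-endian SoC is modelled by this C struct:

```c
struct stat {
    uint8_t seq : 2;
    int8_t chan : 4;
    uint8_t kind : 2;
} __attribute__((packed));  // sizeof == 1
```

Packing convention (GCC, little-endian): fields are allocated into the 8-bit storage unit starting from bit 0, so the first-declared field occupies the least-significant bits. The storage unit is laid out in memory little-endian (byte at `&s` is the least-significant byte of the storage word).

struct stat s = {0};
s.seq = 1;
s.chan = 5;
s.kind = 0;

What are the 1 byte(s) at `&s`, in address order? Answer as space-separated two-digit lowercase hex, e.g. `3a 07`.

seq (2b) val=1 bits=0x1 at bit 0: 0x01
chan (4b) val=5 bits=0x5 at bit 2: 0x15
kind (2b) val=0 bits=0x0 at bit 6: 0x15
word = 0x15 → little-endian bytes:
  [0]=0x15

15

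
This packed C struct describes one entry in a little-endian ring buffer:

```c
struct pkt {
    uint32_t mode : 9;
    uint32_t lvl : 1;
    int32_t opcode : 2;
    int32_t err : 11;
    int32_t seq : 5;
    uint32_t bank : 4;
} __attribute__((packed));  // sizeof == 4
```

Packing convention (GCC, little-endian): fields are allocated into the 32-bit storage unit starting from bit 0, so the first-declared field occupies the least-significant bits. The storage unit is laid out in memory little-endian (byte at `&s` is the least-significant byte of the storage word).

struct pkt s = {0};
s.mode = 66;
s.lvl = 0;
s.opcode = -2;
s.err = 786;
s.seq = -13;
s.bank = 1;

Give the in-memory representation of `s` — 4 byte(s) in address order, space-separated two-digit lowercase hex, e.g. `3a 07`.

42 28 b1 19

mode (9b) val=66 bits=0x42 at bit 0: 0x00000042
lvl (1b) val=0 bits=0x0 at bit 9: 0x00000042
opcode (2b) val=-2 bits=0x2 at bit 10: 0x00000842
err (11b) val=786 bits=0x312 at bit 12: 0x00312842
seq (5b) val=-13 bits=0x13 at bit 23: 0x09b12842
bank (4b) val=1 bits=0x1 at bit 28: 0x19b12842
word = 0x19b12842 → little-endian bytes:
  [0]=0x42  [1]=0x28  [2]=0xb1  [3]=0x19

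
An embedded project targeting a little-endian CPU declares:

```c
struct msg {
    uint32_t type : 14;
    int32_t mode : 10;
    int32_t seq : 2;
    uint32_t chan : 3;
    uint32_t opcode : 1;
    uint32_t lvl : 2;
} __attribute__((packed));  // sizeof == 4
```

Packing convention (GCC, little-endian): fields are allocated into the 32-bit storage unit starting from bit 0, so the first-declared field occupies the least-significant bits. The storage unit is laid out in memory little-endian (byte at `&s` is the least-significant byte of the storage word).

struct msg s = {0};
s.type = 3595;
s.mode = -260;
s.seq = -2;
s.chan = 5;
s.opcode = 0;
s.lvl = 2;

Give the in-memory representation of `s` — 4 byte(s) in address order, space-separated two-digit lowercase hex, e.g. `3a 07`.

0b 0e bf 96

type (14b) val=3595 bits=0xe0b at bit 0: 0x00000e0b
mode (10b) val=-260 bits=0x2fc at bit 14: 0x00bf0e0b
seq (2b) val=-2 bits=0x2 at bit 24: 0x02bf0e0b
chan (3b) val=5 bits=0x5 at bit 26: 0x16bf0e0b
opcode (1b) val=0 bits=0x0 at bit 29: 0x16bf0e0b
lvl (2b) val=2 bits=0x2 at bit 30: 0x96bf0e0b
word = 0x96bf0e0b → little-endian bytes:
  [0]=0x0b  [1]=0x0e  [2]=0xbf  [3]=0x96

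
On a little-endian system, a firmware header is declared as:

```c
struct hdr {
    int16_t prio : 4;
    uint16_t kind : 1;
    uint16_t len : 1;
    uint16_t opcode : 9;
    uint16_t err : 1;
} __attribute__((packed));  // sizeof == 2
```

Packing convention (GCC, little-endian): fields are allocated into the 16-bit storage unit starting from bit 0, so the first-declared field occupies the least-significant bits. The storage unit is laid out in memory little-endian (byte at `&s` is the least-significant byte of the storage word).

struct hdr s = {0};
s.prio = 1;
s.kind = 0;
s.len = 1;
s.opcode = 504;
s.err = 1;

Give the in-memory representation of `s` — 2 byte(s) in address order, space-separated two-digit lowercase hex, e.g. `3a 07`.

21 fe

prio (4b) val=1 bits=0x1 at bit 0: 0x0001
kind (1b) val=0 bits=0x0 at bit 4: 0x0001
len (1b) val=1 bits=0x1 at bit 5: 0x0021
opcode (9b) val=504 bits=0x1f8 at bit 6: 0x7e21
err (1b) val=1 bits=0x1 at bit 15: 0xfe21
word = 0xfe21 → little-endian bytes:
  [0]=0x21  [1]=0xfe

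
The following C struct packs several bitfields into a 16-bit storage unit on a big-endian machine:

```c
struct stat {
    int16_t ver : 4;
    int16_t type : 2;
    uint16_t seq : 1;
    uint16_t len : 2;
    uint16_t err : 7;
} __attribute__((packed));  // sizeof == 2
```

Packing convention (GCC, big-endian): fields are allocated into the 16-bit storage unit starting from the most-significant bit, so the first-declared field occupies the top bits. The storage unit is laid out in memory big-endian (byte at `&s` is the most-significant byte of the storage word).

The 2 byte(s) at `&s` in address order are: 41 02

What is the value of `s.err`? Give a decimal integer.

2

[0]=0x41 [1]=0x02 (big-endian) → word 0x4102
ver [12+:4] = (word>>12) & 0xf = 4
type [10+:2] = (word>>10) & 0x3 = 0
seq [9+:1] = (word>>9) & 0x1 = 0
len [7+:2] = (word>>7) & 0x3 = 2
err [0+:7] = (word>>0) & 0x7f = 2  ←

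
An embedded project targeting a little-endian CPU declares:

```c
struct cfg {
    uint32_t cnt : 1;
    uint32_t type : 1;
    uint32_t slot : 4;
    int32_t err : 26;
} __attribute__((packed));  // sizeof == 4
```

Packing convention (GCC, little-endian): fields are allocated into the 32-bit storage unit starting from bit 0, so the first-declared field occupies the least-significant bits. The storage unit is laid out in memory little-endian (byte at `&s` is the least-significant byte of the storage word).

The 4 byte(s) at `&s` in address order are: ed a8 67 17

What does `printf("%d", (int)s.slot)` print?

[0]=0xed [1]=0xa8 [2]=0x67 [3]=0x17 (little-endian) → word 0x1767a8ed
cnt:1 @ bit 0 → (0x1767a8ed>>0)&0x1 = 0x1
type:1 @ bit 1 → (0x1767a8ed>>1)&0x1 = 0x0
slot:4 @ bit 2 → (0x1767a8ed>>2)&0xf = 0xb  ←
err:26 @ bit 6 → (0x1767a8ed>>6)&0x3ffffff = 0x5d9ea3

11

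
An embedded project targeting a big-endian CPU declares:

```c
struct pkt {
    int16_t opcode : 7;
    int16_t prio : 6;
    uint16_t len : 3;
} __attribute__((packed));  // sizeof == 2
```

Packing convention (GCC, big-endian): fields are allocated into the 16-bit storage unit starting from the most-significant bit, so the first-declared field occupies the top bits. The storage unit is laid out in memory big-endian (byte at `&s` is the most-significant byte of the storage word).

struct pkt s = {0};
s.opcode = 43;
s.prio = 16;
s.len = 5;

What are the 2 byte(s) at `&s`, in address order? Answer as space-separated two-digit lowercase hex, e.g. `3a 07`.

opcode (7b) val=43 bits=0x2b at bit 9: 0x5600
prio (6b) val=16 bits=0x10 at bit 3: 0x5680
len (3b) val=5 bits=0x5 at bit 0: 0x5685
word = 0x5685 → big-endian bytes:
  [0]=0x56  [1]=0x85

56 85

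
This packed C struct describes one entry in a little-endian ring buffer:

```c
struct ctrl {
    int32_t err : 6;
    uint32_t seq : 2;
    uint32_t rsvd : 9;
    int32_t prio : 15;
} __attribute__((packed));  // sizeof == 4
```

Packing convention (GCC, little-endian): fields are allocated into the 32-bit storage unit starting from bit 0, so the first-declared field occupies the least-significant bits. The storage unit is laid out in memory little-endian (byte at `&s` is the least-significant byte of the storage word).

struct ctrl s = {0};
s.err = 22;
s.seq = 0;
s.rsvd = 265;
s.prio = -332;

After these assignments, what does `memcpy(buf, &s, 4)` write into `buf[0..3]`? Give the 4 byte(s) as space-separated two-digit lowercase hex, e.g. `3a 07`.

err:6 = 22 → 0x16 << 0 → word 0x00000016
seq:2 = 0 → 0x0 << 6 → word 0x00000016
rsvd:9 = 265 → 0x109 << 8 → word 0x00010916
prio:15 = -332 → 0x7eb4 << 17 → word 0xfd690916
word = 0xfd690916 → little-endian bytes:
  [0]=0x16  [1]=0x09  [2]=0x69  [3]=0xfd

16 09 69 fd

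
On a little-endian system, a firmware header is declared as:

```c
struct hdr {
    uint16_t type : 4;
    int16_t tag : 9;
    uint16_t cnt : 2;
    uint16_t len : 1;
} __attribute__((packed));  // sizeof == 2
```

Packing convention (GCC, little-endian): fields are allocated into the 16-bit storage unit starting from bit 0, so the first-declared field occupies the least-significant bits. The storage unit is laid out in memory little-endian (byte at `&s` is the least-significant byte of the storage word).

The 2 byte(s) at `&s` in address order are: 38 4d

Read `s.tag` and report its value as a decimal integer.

[0]=0x38 [1]=0x4d (little-endian) → word 0x4d38
type:4 @ bit 0 → (0x4d38>>0)&0xf = 0x8
tag:9 @ bit 4 → (0x4d38>>4)&0x1ff = 0xd3  ←
cnt:2 @ bit 13 → (0x4d38>>13)&0x3 = 0x2
len:1 @ bit 15 → (0x4d38>>15)&0x1 = 0x0
tag signed 9b, MSB=0: value = 211

211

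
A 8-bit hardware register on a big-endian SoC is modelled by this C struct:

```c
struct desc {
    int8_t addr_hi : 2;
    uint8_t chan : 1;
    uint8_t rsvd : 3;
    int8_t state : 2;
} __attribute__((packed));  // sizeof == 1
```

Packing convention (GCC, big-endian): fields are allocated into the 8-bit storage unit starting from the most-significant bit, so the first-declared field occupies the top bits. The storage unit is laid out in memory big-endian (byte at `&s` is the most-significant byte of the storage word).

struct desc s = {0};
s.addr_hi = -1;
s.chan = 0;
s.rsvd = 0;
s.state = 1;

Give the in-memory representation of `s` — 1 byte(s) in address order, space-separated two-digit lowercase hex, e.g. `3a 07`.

c1

addr_hi:2 = -1 → 0x3 << 6 → word 0xc0
chan:1 = 0 → 0x0 << 5 → word 0xc0
rsvd:3 = 0 → 0x0 << 2 → word 0xc0
state:2 = 1 → 0x1 << 0 → word 0xc1
word = 0xc1 → big-endian bytes:
  [0]=0xc1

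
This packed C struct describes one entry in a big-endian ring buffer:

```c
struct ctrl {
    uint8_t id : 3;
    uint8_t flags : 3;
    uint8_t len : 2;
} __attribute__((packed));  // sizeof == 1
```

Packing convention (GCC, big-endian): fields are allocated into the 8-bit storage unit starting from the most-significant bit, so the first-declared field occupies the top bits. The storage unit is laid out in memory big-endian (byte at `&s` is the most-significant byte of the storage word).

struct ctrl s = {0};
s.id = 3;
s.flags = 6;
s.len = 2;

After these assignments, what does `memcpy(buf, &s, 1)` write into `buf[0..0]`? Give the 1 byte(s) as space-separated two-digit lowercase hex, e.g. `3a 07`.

id:3 = 3 → 0x3 << 5 → word 0x60
flags:3 = 6 → 0x6 << 2 → word 0x78
len:2 = 2 → 0x2 << 0 → word 0x7a
word = 0x7a → big-endian bytes:
  [0]=0x7a

7a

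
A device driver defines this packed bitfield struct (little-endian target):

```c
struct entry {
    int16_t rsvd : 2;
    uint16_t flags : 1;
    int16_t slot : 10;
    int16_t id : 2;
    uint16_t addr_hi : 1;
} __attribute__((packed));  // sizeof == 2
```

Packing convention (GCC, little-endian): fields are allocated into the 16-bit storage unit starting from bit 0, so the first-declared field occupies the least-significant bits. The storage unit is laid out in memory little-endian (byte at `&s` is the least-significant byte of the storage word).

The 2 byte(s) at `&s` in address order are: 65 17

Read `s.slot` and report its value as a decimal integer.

-276

[0]=0x65 [1]=0x17 (little-endian) → word 0x1765
rsvd:2 @ bit 0 → (0x1765>>0)&0x3 = 0x1
flags:1 @ bit 2 → (0x1765>>2)&0x1 = 0x1
slot:10 @ bit 3 → (0x1765>>3)&0x3ff = 0x2ec  ←
id:2 @ bit 13 → (0x1765>>13)&0x3 = 0x0
addr_hi:1 @ bit 15 → (0x1765>>15)&0x1 = 0x0
slot signed 10b, MSB=1: 748 - 1024 = -276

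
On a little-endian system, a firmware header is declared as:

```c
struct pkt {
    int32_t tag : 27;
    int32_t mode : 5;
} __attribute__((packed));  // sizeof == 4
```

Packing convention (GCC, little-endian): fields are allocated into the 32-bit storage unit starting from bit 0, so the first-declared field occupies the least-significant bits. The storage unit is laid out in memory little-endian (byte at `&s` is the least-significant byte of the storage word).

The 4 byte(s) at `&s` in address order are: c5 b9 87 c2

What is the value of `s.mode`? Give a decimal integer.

-8

[0]=0xc5 [1]=0xb9 [2]=0x87 [3]=0xc2 (little-endian) → word 0xc287b9c5
tag [0+:27] = (word>>0) & 0x7ffffff = 42449349
mode [27+:5] = (word>>27) & 0x1f = 24  ←
mode signed 5b, MSB=1: 24 - 32 = -8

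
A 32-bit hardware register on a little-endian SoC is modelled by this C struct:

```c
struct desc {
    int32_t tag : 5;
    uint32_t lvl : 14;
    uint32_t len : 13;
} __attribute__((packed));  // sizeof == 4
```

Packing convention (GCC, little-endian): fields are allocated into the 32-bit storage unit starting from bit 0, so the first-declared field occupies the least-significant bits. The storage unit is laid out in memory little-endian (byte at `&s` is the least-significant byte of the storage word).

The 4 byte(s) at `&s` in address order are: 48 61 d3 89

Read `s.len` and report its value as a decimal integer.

4410

[0]=0x48 [1]=0x61 [2]=0xd3 [3]=0x89 (little-endian) → word 0x89d36148
tag [0+:5] = (word>>0) & 0x1f = 8
lvl [5+:14] = (word>>5) & 0x3fff = 6922
len [19+:13] = (word>>19) & 0x1fff = 4410  ←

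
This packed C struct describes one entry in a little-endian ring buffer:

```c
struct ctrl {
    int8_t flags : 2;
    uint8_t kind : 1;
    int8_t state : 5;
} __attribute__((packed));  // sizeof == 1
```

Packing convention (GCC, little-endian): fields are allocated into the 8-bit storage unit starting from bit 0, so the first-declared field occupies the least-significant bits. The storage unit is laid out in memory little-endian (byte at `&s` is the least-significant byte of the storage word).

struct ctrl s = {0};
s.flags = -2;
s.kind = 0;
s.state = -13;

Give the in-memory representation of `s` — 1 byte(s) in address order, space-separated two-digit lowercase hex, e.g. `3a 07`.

9a

flags:2 = -2 → 0x2 << 0 → word 0x02
kind:1 = 0 → 0x0 << 2 → word 0x02
state:5 = -13 → 0x13 << 3 → word 0x9a
word = 0x9a → little-endian bytes:
  [0]=0x9a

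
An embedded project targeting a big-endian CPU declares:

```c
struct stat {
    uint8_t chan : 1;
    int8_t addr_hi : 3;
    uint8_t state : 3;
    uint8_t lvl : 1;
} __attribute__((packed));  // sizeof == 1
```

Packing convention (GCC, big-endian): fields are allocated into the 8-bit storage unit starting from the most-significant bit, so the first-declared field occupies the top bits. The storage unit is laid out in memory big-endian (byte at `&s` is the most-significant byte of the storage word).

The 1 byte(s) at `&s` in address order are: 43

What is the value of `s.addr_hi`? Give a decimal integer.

[0]=0x43 (big-endian) → word 0x43
chan [7+:1] = (word>>7) & 0x1 = 0
addr_hi [4+:3] = (word>>4) & 0x7 = 4  ←
state [1+:3] = (word>>1) & 0x7 = 1
lvl [0+:1] = (word>>0) & 0x1 = 1
addr_hi signed 3b, MSB=1: 4 - 8 = -4

-4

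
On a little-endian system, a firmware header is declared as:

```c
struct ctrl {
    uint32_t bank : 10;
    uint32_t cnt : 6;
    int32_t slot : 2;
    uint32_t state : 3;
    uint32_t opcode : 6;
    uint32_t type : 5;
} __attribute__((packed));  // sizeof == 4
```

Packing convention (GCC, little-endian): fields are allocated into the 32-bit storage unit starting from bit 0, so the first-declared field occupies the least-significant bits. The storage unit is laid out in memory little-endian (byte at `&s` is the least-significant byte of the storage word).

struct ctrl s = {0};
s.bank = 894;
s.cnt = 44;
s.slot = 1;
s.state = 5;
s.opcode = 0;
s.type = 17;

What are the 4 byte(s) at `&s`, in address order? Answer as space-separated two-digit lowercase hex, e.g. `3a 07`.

7e b3 15 88

bank (10b) val=894 bits=0x37e at bit 0: 0x0000037e
cnt (6b) val=44 bits=0x2c at bit 10: 0x0000b37e
slot (2b) val=1 bits=0x1 at bit 16: 0x0001b37e
state (3b) val=5 bits=0x5 at bit 18: 0x0015b37e
opcode (6b) val=0 bits=0x0 at bit 21: 0x0015b37e
type (5b) val=17 bits=0x11 at bit 27: 0x8815b37e
word = 0x8815b37e → little-endian bytes:
  [0]=0x7e  [1]=0xb3  [2]=0x15  [3]=0x88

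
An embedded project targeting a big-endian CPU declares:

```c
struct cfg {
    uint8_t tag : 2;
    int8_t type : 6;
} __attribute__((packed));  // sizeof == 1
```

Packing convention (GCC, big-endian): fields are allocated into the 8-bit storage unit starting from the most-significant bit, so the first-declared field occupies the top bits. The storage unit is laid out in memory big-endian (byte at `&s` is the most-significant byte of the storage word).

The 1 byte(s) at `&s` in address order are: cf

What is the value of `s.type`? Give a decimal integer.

[0]=0xcf (big-endian) → word 0xcf
tag:2 @ bit 6 → (0xcf>>6)&0x3 = 0x3
type:6 @ bit 0 → (0xcf>>0)&0x3f = 0xf  ←
type signed 6b, MSB=0: value = 15

15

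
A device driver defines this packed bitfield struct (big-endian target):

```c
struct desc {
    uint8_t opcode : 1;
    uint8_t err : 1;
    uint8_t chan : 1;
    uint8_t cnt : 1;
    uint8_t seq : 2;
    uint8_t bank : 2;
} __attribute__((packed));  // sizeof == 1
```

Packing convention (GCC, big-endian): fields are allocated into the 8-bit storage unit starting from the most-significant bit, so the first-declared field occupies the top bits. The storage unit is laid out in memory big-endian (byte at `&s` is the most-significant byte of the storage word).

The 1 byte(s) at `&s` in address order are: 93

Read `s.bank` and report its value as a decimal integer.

[0]=0x93 (big-endian) → word 0x93
opcode:1 @ bit 7 → (0x93>>7)&0x1 = 0x1
err:1 @ bit 6 → (0x93>>6)&0x1 = 0x0
chan:1 @ bit 5 → (0x93>>5)&0x1 = 0x0
cnt:1 @ bit 4 → (0x93>>4)&0x1 = 0x1
seq:2 @ bit 2 → (0x93>>2)&0x3 = 0x0
bank:2 @ bit 0 → (0x93>>0)&0x3 = 0x3  ←

3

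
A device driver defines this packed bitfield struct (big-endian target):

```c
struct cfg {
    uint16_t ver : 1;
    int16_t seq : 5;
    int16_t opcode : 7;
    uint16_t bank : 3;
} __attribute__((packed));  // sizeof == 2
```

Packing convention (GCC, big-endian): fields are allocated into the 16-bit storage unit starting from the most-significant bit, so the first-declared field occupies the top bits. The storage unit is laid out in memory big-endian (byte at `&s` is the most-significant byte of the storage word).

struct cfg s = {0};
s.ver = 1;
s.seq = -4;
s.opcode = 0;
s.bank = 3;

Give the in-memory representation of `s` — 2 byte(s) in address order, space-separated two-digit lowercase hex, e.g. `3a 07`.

f0 03

ver:1 = 1 → 0x1 << 15 → word 0x8000
seq:5 = -4 → 0x1c << 10 → word 0xf000
opcode:7 = 0 → 0x0 << 3 → word 0xf000
bank:3 = 3 → 0x3 << 0 → word 0xf003
word = 0xf003 → big-endian bytes:
  [0]=0xf0  [1]=0x03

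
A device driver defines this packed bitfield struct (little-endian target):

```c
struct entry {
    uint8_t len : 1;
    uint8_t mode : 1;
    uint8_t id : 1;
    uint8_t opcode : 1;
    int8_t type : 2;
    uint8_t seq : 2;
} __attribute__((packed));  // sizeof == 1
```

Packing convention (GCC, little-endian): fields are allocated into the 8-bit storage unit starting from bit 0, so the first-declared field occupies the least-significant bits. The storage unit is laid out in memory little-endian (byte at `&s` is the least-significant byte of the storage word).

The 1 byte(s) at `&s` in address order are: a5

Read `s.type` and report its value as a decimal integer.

-2

[0]=0xa5 (little-endian) → word 0xa5
len [0+:1] = (word>>0) & 0x1 = 1
mode [1+:1] = (word>>1) & 0x1 = 0
id [2+:1] = (word>>2) & 0x1 = 1
opcode [3+:1] = (word>>3) & 0x1 = 0
type [4+:2] = (word>>4) & 0x3 = 2  ←
seq [6+:2] = (word>>6) & 0x3 = 2
type signed 2b, MSB=1: 2 - 4 = -2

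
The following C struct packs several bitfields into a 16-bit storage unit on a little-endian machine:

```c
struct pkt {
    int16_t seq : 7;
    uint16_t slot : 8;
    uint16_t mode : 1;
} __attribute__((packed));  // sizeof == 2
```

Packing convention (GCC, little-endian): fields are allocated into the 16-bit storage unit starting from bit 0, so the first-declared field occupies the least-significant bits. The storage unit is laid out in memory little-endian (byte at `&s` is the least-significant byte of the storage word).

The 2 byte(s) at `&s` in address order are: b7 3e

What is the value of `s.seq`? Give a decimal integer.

[0]=0xb7 [1]=0x3e (little-endian) → word 0x3eb7
seq [0+:7] = (word>>0) & 0x7f = 55  ←
slot [7+:8] = (word>>7) & 0xff = 125
mode [15+:1] = (word>>15) & 0x1 = 0
seq signed 7b, MSB=0: value = 55

55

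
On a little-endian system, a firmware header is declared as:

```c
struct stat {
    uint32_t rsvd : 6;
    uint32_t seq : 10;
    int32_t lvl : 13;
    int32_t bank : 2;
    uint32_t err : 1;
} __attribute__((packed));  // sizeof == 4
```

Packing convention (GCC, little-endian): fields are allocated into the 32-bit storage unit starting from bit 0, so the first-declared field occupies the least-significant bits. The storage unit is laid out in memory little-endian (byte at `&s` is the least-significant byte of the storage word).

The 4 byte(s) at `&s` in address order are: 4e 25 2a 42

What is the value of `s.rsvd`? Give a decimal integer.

[0]=0x4e [1]=0x25 [2]=0x2a [3]=0x42 (little-endian) → word 0x422a254e
rsvd [0+:6] = (word>>0) & 0x3f = 14  ←
seq [6+:10] = (word>>6) & 0x3ff = 149
lvl [16+:13] = (word>>16) & 0x1fff = 554
bank [29+:2] = (word>>29) & 0x3 = 2
err [31+:1] = (word>>31) & 0x1 = 0

14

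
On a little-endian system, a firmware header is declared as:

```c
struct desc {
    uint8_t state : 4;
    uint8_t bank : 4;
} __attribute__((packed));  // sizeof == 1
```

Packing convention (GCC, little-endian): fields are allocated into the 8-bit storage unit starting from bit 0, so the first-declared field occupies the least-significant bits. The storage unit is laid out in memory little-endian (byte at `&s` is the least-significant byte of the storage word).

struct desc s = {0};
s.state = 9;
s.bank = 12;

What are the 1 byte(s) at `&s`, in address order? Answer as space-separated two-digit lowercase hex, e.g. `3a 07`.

c9

[0+:4] state=9 & 0xf = 0x9; word=0x09
[4+:4] bank=12 & 0xf = 0xc; word=0xc9
word = 0xc9 → little-endian bytes:
  [0]=0xc9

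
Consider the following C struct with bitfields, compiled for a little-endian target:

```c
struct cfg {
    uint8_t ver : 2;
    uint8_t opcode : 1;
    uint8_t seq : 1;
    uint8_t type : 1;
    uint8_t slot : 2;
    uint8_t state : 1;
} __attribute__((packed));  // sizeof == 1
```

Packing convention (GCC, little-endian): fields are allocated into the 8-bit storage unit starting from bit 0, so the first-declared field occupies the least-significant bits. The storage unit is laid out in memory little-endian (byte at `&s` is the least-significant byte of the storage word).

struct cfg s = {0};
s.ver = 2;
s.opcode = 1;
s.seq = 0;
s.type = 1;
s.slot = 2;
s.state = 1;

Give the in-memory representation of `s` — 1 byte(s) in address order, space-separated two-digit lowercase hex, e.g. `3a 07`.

[0+:2] ver=2 & 0x3 = 0x2; word=0x02
[2+:1] opcode=1 & 0x1 = 0x1; word=0x06
[3+:1] seq=0 & 0x1 = 0x0; word=0x06
[4+:1] type=1 & 0x1 = 0x1; word=0x16
[5+:2] slot=2 & 0x3 = 0x2; word=0x56
[7+:1] state=1 & 0x1 = 0x1; word=0xd6
word = 0xd6 → little-endian bytes:
  [0]=0xd6

d6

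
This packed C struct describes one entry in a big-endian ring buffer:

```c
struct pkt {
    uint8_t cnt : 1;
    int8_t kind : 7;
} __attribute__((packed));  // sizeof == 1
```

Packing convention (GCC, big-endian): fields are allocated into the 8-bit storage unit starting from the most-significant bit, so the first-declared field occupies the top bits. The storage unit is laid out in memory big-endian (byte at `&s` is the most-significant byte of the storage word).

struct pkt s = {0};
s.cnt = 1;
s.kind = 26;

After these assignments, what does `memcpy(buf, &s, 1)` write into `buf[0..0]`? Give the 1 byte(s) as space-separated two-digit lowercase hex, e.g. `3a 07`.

[7+:1] cnt=1 & 0x1 = 0x1; word=0x80
[0+:7] kind=26 & 0x7f = 0x1a; word=0x9a
word = 0x9a → big-endian bytes:
  [0]=0x9a

9a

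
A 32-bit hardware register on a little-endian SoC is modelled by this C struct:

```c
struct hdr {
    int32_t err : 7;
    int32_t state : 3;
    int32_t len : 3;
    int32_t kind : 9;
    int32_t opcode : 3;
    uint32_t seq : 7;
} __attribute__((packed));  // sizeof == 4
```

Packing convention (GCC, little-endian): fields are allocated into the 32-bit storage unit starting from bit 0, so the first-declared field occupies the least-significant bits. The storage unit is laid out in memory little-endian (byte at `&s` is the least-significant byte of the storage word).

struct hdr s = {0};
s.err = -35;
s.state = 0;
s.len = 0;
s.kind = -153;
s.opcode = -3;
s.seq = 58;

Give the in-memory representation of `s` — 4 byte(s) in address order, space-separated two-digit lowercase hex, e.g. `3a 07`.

5d e0 6c 75

err (7b) val=-35 bits=0x5d at bit 0: 0x0000005d
state (3b) val=0 bits=0x0 at bit 7: 0x0000005d
len (3b) val=0 bits=0x0 at bit 10: 0x0000005d
kind (9b) val=-153 bits=0x167 at bit 13: 0x002ce05d
opcode (3b) val=-3 bits=0x5 at bit 22: 0x016ce05d
seq (7b) val=58 bits=0x3a at bit 25: 0x756ce05d
word = 0x756ce05d → little-endian bytes:
  [0]=0x5d  [1]=0xe0  [2]=0x6c  [3]=0x75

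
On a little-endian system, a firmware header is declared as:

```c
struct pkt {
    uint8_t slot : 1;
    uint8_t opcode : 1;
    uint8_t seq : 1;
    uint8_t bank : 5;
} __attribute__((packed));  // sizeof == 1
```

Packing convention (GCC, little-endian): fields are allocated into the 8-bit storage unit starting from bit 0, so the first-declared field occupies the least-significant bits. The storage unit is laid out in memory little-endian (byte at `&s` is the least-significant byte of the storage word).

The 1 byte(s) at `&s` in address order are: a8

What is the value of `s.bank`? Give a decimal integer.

21

[0]=0xa8 (little-endian) → word 0xa8
slot [0+:1] = (word>>0) & 0x1 = 0
opcode [1+:1] = (word>>1) & 0x1 = 0
seq [2+:1] = (word>>2) & 0x1 = 0
bank [3+:5] = (word>>3) & 0x1f = 21  ←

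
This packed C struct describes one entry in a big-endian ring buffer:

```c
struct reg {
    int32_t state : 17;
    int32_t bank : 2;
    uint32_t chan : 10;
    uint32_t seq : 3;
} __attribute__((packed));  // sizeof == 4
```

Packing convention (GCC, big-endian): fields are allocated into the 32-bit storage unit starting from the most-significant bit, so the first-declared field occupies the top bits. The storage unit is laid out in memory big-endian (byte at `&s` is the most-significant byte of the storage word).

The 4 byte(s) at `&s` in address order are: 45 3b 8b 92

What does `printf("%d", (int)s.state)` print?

35447

[0]=0x45 [1]=0x3b [2]=0x8b [3]=0x92 (big-endian) → word 0x453b8b92
state [15+:17] = (word>>15) & 0x1ffff = 35447  ←
bank [13+:2] = (word>>13) & 0x3 = 0
chan [3+:10] = (word>>3) & 0x3ff = 370
seq [0+:3] = (word>>0) & 0x7 = 2
state signed 17b, MSB=0: value = 35447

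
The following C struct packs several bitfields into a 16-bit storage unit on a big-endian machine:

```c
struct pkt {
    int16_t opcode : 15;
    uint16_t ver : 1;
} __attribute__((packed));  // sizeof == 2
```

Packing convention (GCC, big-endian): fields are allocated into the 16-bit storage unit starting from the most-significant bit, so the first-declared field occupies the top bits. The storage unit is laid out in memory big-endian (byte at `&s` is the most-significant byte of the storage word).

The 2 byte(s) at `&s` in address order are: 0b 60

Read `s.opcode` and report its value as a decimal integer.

1456

[0]=0x0b [1]=0x60 (big-endian) → word 0x0b60
opcode:15 @ bit 1 → (0x0b60>>1)&0x7fff = 0x5b0  ←
ver:1 @ bit 0 → (0x0b60>>0)&0x1 = 0x0
opcode signed 15b, MSB=0: value = 1456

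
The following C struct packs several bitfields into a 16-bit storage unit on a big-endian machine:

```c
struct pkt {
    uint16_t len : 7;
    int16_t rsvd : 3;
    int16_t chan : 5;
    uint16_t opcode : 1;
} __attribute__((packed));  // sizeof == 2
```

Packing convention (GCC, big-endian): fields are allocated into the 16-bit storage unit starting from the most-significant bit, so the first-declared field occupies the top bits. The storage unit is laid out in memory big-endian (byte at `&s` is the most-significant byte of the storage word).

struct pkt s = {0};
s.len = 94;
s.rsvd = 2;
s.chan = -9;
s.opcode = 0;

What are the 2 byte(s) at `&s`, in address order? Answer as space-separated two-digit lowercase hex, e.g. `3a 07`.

bc ae

len:7 = 94 → 0x5e << 9 → word 0xbc00
rsvd:3 = 2 → 0x2 << 6 → word 0xbc80
chan:5 = -9 → 0x17 << 1 → word 0xbcae
opcode:1 = 0 → 0x0 << 0 → word 0xbcae
word = 0xbcae → big-endian bytes:
  [0]=0xbc  [1]=0xae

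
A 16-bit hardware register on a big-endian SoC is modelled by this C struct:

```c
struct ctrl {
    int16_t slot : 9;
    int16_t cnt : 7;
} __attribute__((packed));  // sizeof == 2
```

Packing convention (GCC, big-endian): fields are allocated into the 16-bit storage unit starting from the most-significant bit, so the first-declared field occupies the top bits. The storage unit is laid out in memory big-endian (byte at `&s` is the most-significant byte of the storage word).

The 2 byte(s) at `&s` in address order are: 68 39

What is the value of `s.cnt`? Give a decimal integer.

57

[0]=0x68 [1]=0x39 (big-endian) → word 0x6839
slot:9 @ bit 7 → (0x6839>>7)&0x1ff = 0xd0
cnt:7 @ bit 0 → (0x6839>>0)&0x7f = 0x39  ←
cnt signed 7b, MSB=0: value = 57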